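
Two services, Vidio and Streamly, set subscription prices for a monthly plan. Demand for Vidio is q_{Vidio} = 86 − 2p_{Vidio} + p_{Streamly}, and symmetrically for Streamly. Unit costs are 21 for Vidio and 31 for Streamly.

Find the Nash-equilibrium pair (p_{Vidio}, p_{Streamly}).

44, 48

Vidio's profit: π = (p_{Vidio} − 21)(86 − 2p_{Vidio} + p_{Streamly}).
∂π/∂p_{Vidio} = 128 − 4p_{Vidio} + p_{Streamly} = 0 ⇒ p_{Vidio} = 32 + 0.25p_{Streamly}.
Similarly p_{Streamly} = 37 + 0.25p_{Vidio}.
Plugging p_{Streamly} into Vidio's best response: p_{Vidio} = 32 + 0.25(37 + 0.25p_{Vidio}) ⇒ 0.9375p_{Vidio} = 41.25, so p_{Vidio} = 44.
Then p_{Streamly} = 37 + 0.25·44 = 48.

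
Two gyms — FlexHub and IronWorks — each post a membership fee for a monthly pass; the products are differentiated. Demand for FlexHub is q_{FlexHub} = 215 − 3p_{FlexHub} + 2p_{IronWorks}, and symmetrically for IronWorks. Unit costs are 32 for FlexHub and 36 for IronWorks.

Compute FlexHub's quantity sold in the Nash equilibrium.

139.5

FlexHub's profit: π = (p_{FlexHub} − 32)(215 − 3p_{FlexHub} + 2p_{IronWorks}).
∂π/∂p_{FlexHub} = 311 − 6p_{FlexHub} + 2p_{IronWorks} = 0 ⇒ p_{FlexHub} = 311/6 + (1/3)p_{IronWorks}.
Similarly p_{IronWorks} = 323/6 + (1/3)p_{FlexHub}.
Solving the two reaction functions simultaneously: (1 − (1/3)(1/3))p_{FlexHub} = 311/6 + (1/3)·(323/6), so (8/9)p_{FlexHub} = 628/9 and p_{FlexHub} = 78.5.
Then p_{IronWorks} = 323/6 + (1/3)·78.5 = 80.
q_{FlexHub} = 215 − 3·78.5 + 2·80 = 139.5.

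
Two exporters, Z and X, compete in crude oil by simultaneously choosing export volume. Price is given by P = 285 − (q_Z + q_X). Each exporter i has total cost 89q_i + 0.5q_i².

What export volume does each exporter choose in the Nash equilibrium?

Exporter Z's profit: π = q_Z(285 − (q_Z + q_X)) − 89q_Z − 0.5q_Z².
∂π/∂q_Z = 196 − 3q_Z − q_X = 0, so q_Z = 196/3 − (1/3)q_X.
The game is symmetric, so in equilibrium q_X = q_Z: the reaction function gives (4/3)q_Z = 196/3, hence q_Z = 49.

49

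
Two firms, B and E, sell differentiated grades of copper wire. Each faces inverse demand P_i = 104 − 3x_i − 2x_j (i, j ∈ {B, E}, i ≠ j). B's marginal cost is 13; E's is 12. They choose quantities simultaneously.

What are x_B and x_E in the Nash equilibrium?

11.3125, 11.5625

Firm B's profit: π = x_B(104 − 3x_B − 2x_E) − 13x_B.
∂π/∂x_B = 91 − 6x_B − 2x_E = 0 ⇒ x_B = 91/6 − (1/3)x_E.
Similarly x_E = 46/3 − (1/3)x_B.
Plugging x_E into B's best response: x_B = 91/6 − (1/3)(46/3 − (1/3)x_B) ⇒ (8/9)x_B = 181/18, so x_B = 11.3125.
Then x_E = 46/3 − (1/3)·11.3125 = 11.5625.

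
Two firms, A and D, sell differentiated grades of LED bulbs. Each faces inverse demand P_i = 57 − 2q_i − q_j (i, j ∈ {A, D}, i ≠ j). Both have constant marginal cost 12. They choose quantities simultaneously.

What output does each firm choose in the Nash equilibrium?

9

Firm A's profit: π = q_A(57 − 2q_A − q_D) − 12q_A.
∂π/∂q_A = 45 − 4q_A − q_D = 0 ⇒ q_A = 11.25 − 0.25q_D.
By symmetry q_D = q_A; substituting into the reaction function, 1.25q_A = 11.25 and q_A = 9.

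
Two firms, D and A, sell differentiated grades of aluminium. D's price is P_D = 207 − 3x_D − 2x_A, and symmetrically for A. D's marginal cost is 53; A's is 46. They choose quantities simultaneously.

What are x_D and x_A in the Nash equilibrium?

Firm D's profit: π = x_D(207 − 3x_D − 2x_A) − 53x_D.
∂π/∂x_D = 154 − 6x_D − 2x_A = 0 ⇒ x_D = 77/3 − (1/3)x_A.
Similarly x_A = 161/6 − (1/3)x_D.
Plugging x_A into D's best response: x_D = 77/3 − (1/3)(161/6 − (1/3)x_D) ⇒ (8/9)x_D = 301/18, so x_D = 18.8125.
Then x_A = 161/6 − (1/3)·18.8125 = 20.5625.

18.8125, 20.5625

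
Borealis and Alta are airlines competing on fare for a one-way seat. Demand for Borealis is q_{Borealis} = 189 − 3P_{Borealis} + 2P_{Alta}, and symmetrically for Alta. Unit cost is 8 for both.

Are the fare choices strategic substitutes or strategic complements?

strategic complements

Borealis's profit: π = (P_{Borealis} − 8)(189 − 3P_{Borealis} + 2P_{Alta}).
∂π/∂P_{Borealis} = 213 − 6P_{Borealis} + 2P_{Alta} = 0 ⇒ P_{Borealis} = 35.5 + (1/3)P_{Alta}.
The best-response slope dP_{Borealis}/dP_{Alta} = 1/3 > 0: the reaction function is upward-sloping, so the choices are strategic complements.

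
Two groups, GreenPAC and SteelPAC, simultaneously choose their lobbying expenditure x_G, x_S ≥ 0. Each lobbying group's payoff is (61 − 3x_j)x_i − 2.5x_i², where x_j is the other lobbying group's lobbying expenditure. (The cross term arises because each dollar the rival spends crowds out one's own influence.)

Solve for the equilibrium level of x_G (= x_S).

GreenPAC's payoff is (61 − 3x_S)x_G − 2.5x_G².
∂π/∂x_G = 61 − 3x_S − 5x_G = 0, so x_G = 12.2 − 0.6x_S.
The game is symmetric, so in equilibrium x_S = x_G: the reaction function gives 1.6x_G = 12.2, hence x_G = 7.625.

7.625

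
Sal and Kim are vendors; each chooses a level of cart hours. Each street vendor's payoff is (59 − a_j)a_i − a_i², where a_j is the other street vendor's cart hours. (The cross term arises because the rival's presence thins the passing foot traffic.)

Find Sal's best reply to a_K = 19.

Sal's payoff is (59 − a_K)a_S − a_S².
∂π/∂a_S = 59 − a_K − 2a_S = 0, so a_S = 29.5 − 0.5a_K.
At a_K = 19: a_S = 29.5 − 0.5·19 = 20.

20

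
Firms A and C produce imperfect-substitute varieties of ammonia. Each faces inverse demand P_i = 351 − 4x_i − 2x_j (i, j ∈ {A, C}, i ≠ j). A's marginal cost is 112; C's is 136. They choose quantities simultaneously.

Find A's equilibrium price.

Firm A's profit: π = x_A(351 − 4x_A − 2x_C) − 112x_A.
∂π/∂x_A = 239 − 8x_A − 2x_C = 0 ⇒ x_A = 29.875 − 0.25x_C.
Similarly x_C = 26.875 − 0.25x_A.
Substituting the second reaction function into the first: x_A = 29.875 − 0.25(26.875 − 0.25x_A), which gives 0.9375x_A = 741/32 ⇒ x_A = 24.7.
Then x_C = 26.875 − 0.25·24.7 = 20.7.
P_A = 351 − 4·24.7 − 2·20.7 = 210.8.

210.8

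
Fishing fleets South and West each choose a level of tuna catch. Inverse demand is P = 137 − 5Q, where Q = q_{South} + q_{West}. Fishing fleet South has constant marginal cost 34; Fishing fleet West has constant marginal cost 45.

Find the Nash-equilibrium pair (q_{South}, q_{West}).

Fishing fleet South's profit: π = q_{South}(137 − 5(q_{South} + q_{West})) − 34q_{South}.
∂π/∂q_{South} = 103 − 10q_{South} − 5q_{West} = 0, so q_{South} = 10.3 − 0.5q_{West}.
By the same steps for West: q_{West} = 9.2 − 0.5q_{South}.
Substituting the second reaction function into the first: q_{South} = 10.3 − 0.5(9.2 − 0.5q_{South}), which gives 0.75q_{South} = 5.7 ⇒ q_{South} = 7.6.
Then q_{West} = 9.2 − 0.5·7.6 = 5.4.

7.6, 5.4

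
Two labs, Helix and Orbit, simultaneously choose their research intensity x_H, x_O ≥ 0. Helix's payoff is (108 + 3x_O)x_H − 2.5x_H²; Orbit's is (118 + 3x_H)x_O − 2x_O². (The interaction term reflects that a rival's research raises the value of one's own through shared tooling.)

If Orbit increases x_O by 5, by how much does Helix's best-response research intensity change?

Expanding Helix's payoff: 108x_H + 3x_Ox_H − 2.5x_H².
∂π/∂x_H = 108 + 3x_O − 5x_H = 0, so x_H = 21.6 + 0.6x_O.
The reaction-function slope is 0.6, so a 5-unit rise in x_O moves x_H by 0.6 × 5 = 3. Helix's best response rises — the actions are strategic complements.

3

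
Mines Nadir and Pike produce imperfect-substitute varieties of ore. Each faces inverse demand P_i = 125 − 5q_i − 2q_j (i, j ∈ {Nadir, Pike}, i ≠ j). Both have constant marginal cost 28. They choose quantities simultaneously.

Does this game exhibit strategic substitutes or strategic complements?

strategic substitutes

Mine Nadir's profit: π = q_{Nadir}(125 − 5q_{Nadir} − 2q_{Pike}) − 28q_{Nadir}.
∂π/∂q_{Nadir} = 97 − 10q_{Nadir} − 2q_{Pike} = 0 ⇒ q_{Nadir} = 9.7 − 0.2q_{Pike}.
The best-response slope dq_{Nadir}/dq_{Pike} = −0.2 < 0: the reaction function is downward-sloping, so the choices are strategic substitutes.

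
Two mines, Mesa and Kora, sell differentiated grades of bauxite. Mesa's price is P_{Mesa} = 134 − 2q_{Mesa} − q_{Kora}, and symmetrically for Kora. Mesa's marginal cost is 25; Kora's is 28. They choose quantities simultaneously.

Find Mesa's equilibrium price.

69

Mine Mesa's profit: π = q_{Mesa}(134 − 2q_{Mesa} − q_{Kora}) − 25q_{Mesa}.
∂π/∂q_{Mesa} = 109 − 4q_{Mesa} − q_{Kora} = 0 ⇒ q_{Mesa} = 27.25 − 0.25q_{Kora}.
Similarly q_{Kora} = 26.5 − 0.25q_{Mesa}.
Plugging q_{Kora} into Mesa's best response: q_{Mesa} = 27.25 − 0.25(26.5 − 0.25q_{Mesa}) ⇒ 0.9375q_{Mesa} = 20.625, so q_{Mesa} = 22.
Then q_{Kora} = 26.5 − 0.25·22 = 21.
P_{Mesa} = 134 − 2·22 − 21 = 69.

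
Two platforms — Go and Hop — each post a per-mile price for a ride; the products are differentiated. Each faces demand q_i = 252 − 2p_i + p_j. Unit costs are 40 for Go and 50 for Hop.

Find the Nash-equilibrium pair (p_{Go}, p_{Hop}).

112, 116

Go's profit: π = (p_{Go} − 40)(252 − 2p_{Go} + p_{Hop}).
∂π/∂p_{Go} = 332 − 4p_{Go} + p_{Hop} = 0 ⇒ p_{Go} = 83 + 0.25p_{Hop}.
Similarly p_{Hop} = 88 + 0.25p_{Go}.
Plugging p_{Hop} into Go's best response: p_{Go} = 83 + 0.25(88 + 0.25p_{Go}) ⇒ 0.9375p_{Go} = 105, so p_{Go} = 112.
Then p_{Hop} = 88 + 0.25·112 = 116.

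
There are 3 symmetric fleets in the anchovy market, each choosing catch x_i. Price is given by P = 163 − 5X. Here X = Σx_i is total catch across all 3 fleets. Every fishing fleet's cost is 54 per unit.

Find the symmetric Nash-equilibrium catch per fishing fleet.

A representative fishing fleet's profit is π_i = x_i(163 − 5X) − 54x_i, with X = x_i + Σ_{j≠i} x_j.
First-order condition: 109 − 10x_i − 5Σ_{j≠i} x_j = 0.
In a symmetric equilibrium every fishing fleet chooses the same x, so Σ_{j≠i} x_j = 2x. The condition becomes 109 − 20x = 0, giving x = 109/20 = 5.45.

5.45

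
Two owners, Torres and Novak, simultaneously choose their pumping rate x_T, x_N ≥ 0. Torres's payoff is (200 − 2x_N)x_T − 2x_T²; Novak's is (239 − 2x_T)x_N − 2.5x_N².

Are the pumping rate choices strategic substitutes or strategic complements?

strategic substitutes

Expanding Torres's payoff: 200x_T − 2x_Nx_T − 2x_T².
∂π/∂x_T = 200 − 2x_N − 4x_T = 0, so x_T = 50 − 0.5x_N.
The best-response slope dx_T/dx_N = −0.5 < 0: the reaction function is downward-sloping, so the choices are strategic substitutes.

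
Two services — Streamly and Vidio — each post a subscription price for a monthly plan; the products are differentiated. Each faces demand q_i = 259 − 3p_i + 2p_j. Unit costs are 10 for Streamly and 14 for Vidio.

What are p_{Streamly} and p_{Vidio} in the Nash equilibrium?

Streamly's profit: π = (p_{Streamly} − 10)(259 − 3p_{Streamly} + 2p_{Vidio}).
∂π/∂p_{Streamly} = 289 − 6p_{Streamly} + 2p_{Vidio} = 0 ⇒ p_{Streamly} = 289/6 + (1/3)p_{Vidio}.
Similarly p_{Vidio} = 301/6 + (1/3)p_{Streamly}.
Solving the two reaction functions simultaneously: (1 − (1/3)(1/3))p_{Streamly} = 289/6 + (1/3)·(301/6), so (8/9)p_{Streamly} = 584/9 and p_{Streamly} = 73.
Then p_{Vidio} = 301/6 + (1/3)·73 = 74.5.

73, 74.5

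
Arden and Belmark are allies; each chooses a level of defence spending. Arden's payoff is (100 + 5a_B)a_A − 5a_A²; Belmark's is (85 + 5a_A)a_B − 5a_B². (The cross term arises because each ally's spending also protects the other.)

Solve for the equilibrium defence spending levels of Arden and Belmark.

19, 18

Expanding Arden's payoff: 100a_A + 5a_Ba_A − 5a_A².
∂π/∂a_A = 100 + 5a_B − 10a_A = 0, so a_A = 10 + 0.5a_B.
Likewise for Belmark: a_B = 8.5 + 0.5a_A.
Plugging a_B into Arden's best response: a_A = 10 + 0.5(8.5 + 0.5a_A) ⇒ 0.75a_A = 14.25, so a_A = 19.
Then a_B = 8.5 + 0.5·19 = 18.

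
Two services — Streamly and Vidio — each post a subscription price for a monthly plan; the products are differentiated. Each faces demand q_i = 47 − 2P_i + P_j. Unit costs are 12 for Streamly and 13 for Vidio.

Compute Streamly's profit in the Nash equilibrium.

Streamly's profit: π = (P_{Streamly} − 12)(47 − 2P_{Streamly} + P_{Vidio}).
∂π/∂P_{Streamly} = 71 − 4P_{Streamly} + P_{Vidio} = 0 ⇒ P_{Streamly} = 17.75 + 0.25P_{Vidio}.
Similarly P_{Vidio} = 18.25 + 0.25P_{Streamly}.
Plugging P_{Vidio} into Streamly's best response: P_{Streamly} = 17.75 + 0.25(18.25 + 0.25P_{Streamly}) ⇒ 0.9375P_{Streamly} = 22.3125, so P_{Streamly} = 23.8.
Then P_{Vidio} = 18.25 + 0.25·23.8 = 24.2.
q_{Streamly} = 47 − 2·23.8 + 24.2 = 23.6.
Profit = (23.8 − 12)·23.6 = 278.48.

278.48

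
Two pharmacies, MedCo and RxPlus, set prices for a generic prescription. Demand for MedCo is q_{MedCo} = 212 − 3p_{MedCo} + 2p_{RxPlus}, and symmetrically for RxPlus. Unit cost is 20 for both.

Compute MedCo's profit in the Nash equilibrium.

6912

MedCo's profit: π = (p_{MedCo} − 20)(212 − 3p_{MedCo} + 2p_{RxPlus}).
∂π/∂p_{MedCo} = 272 − 6p_{MedCo} + 2p_{RxPlus} = 0 ⇒ p_{MedCo} = 136/3 + (1/3)p_{RxPlus}.
By symmetry p_{RxPlus} = p_{MedCo}; substituting into the reaction function, (2/3)p_{MedCo} = 136/3 and p_{MedCo} = 68.
q_{MedCo} = 212 − 3·68 + 2·68 = 144.
Profit = (68 − 20)·144 = 6912.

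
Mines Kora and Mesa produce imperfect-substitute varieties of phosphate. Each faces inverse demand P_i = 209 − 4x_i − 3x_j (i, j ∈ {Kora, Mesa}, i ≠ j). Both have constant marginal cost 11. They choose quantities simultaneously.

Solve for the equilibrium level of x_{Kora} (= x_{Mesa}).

18

Mine Kora's profit: π = x_{Kora}(209 − 4x_{Kora} − 3x_{Mesa}) − 11x_{Kora}.
∂π/∂x_{Kora} = 198 − 8x_{Kora} − 3x_{Mesa} = 0 ⇒ x_{Kora} = 24.75 − 0.375x_{Mesa}.
Setting x_{Kora} = x_{Mesa} in the reaction function: x_{Kora} = 24.75 − 0.375x_{Kora}, so x_{Kora} = 24.75 / 1.375 = 18.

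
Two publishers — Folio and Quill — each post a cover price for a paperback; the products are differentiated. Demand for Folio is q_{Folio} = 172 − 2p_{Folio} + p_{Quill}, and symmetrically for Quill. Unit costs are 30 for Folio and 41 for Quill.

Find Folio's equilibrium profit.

4762.88

Folio's profit: π = (p_{Folio} − 30)(172 − 2p_{Folio} + p_{Quill}).
∂π/∂p_{Folio} = 232 − 4p_{Folio} + p_{Quill} = 0 ⇒ p_{Folio} = 58 + 0.25p_{Quill}.
Similarly p_{Quill} = 63.5 + 0.25p_{Folio}.
Plugging p_{Quill} into Folio's best response: p_{Folio} = 58 + 0.25(63.5 + 0.25p_{Folio}) ⇒ 0.9375p_{Folio} = 73.875, so p_{Folio} = 78.8.
Then p_{Quill} = 63.5 + 0.25·78.8 = 83.2.
q_{Folio} = 172 − 2·78.8 + 83.2 = 97.6.
Profit = (78.8 − 30)·97.6 = 4762.88.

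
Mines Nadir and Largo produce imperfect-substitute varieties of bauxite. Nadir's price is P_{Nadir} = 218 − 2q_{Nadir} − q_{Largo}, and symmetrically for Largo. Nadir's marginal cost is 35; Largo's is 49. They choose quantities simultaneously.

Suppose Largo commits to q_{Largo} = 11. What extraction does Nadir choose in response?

43

Mine Nadir's profit: π = q_{Nadir}(218 − 2q_{Nadir} − q_{Largo}) − 35q_{Nadir}.
∂π/∂q_{Nadir} = 183 − 4q_{Nadir} − q_{Largo} = 0 ⇒ q_{Nadir} = 45.75 − 0.25q_{Largo}.
At q_{Largo} = 11: q_{Nadir} = 45.75 − 0.25·11 = 43.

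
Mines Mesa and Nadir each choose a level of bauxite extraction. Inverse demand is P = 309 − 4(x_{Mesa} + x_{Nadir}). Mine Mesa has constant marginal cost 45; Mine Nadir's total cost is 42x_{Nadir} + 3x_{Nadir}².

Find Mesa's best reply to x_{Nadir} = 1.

32.5

Mine Mesa's profit: π = x_{Mesa}(309 − 4(x_{Mesa} + x_{Nadir})) − 45x_{Mesa}.
∂π/∂x_{Mesa} = 264 − 8x_{Mesa} − 4x_{Nadir} = 0, so x_{Mesa} = 33 − 0.5x_{Nadir}.
At x_{Nadir} = 1: x_{Mesa} = 33 − 0.5·1 = 32.5.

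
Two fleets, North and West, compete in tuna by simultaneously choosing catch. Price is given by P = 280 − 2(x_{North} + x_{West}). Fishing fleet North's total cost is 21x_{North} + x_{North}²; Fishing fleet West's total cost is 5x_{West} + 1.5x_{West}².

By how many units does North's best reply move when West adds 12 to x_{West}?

Fishing fleet North's profit: π = x_{North}(280 − 2(x_{North} + x_{West})) − 21x_{North} − x_{North}².
∂π/∂x_{North} = 259 − 6x_{North} − 2x_{West} = 0, so x_{North} = 259/6 − (1/3)x_{West}.
The reaction-function slope is −1/3, so a 12-unit rise in x_{West} moves x_{North} by −1/3 × 12 = −4. North's best response falls — the actions are strategic substitutes.

-4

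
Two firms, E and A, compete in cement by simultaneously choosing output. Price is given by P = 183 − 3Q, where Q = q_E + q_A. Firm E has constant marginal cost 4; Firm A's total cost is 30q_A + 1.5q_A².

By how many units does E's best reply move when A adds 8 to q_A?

-4

Firm E's profit: π = q_E(183 − 3(q_E + q_A)) − 4q_E.
∂π/∂q_E = 179 − 6q_E − 3q_A = 0, so q_E = 179/6 − 0.5q_A.
The reaction-function slope is −0.5, so an 8-unit rise in q_A moves q_E by −0.5 × 8 = −4. E's best response falls — the actions are strategic substitutes.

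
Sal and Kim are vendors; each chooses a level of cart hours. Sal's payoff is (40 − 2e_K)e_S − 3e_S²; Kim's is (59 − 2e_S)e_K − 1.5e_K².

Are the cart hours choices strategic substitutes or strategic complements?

strategic substitutes

Expanding Sal's payoff: 40e_S − 2e_Ke_S − 3e_S².
∂π/∂e_S = 40 − 2e_K − 6e_S = 0, so e_S = 20/3 − (1/3)e_K.
The best-response slope de_S/de_K = −1/3 < 0: the reaction function is downward-sloping, so the choices are strategic substitutes.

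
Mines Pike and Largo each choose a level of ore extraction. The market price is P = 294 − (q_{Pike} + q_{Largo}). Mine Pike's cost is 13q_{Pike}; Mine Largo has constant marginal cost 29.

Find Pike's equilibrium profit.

Mine Pike's profit: π = q_{Pike}(294 − (q_{Pike} + q_{Largo})) − 13q_{Pike}.
∂π/∂q_{Pike} = 281 − 2q_{Pike} − q_{Largo} = 0, so q_{Pike} = 140.5 − 0.5q_{Largo}.
By the same steps for Largo: q_{Largo} = 132.5 − 0.5q_{Pike}.
Solving the two reaction functions simultaneously: (1 − (−0.5)(−0.5))q_{Pike} = 140.5 − 0.5·132.5, so 0.75q_{Pike} = 74.25 and q_{Pike} = 99.
Then q_{Largo} = 132.5 − 0.5·99 = 83.
Price P = 294 − 182 = 112.
Pike's profit: (112 − 13)·99 = 9801.

9801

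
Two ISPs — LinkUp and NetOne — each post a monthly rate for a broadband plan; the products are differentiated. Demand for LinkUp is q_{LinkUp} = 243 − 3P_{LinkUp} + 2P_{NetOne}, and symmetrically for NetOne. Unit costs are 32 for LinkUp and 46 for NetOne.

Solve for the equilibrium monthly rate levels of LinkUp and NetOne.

LinkUp's profit: π = (P_{LinkUp} − 32)(243 − 3P_{LinkUp} + 2P_{NetOne}).
∂π/∂P_{LinkUp} = 339 − 6P_{LinkUp} + 2P_{NetOne} = 0 ⇒ P_{LinkUp} = 56.5 + (1/3)P_{NetOne}.
Similarly P_{NetOne} = 63.5 + (1/3)P_{LinkUp}.
Solving the two reaction functions simultaneously: (1 − (1/3)(1/3))P_{LinkUp} = 56.5 + (1/3)·63.5, so (8/9)P_{LinkUp} = 233/3 and P_{LinkUp} = 87.375.
Then P_{NetOne} = 63.5 + (1/3)·87.375 = 92.625.

87.375, 92.625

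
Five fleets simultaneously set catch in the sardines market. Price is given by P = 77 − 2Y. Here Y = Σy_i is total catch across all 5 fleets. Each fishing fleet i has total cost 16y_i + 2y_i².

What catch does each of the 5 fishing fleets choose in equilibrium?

3.8125

A representative fishing fleet's profit is π_i = y_i(77 − 2Y) − 16y_i − 2y_i², with Y = y_i + Σ_{j≠i} y_j.
First-order condition: 61 − 8y_i − 2Σ_{j≠i} y_j = 0.
Imposing symmetry (y_j = y for all j) turns Σ_{j≠i} y_j into 4y, so 61 = 16y and y = 3.8125.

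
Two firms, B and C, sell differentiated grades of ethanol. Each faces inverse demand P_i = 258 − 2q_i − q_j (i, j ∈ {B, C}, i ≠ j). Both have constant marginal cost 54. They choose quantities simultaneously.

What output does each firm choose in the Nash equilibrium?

40.8

Firm B's profit: π = q_B(258 − 2q_B − q_C) − 54q_B.
∂π/∂q_B = 204 − 4q_B − q_C = 0 ⇒ q_B = 51 − 0.25q_C.
Setting q_B = q_C in the reaction function: q_B = 51 − 0.25q_B, so q_B = 51 / 1.25 = 40.8.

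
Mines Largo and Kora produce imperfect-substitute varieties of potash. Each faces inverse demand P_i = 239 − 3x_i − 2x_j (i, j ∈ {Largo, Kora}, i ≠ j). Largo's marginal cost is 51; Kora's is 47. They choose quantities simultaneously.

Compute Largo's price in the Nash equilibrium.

120.75

Mine Largo's profit: π = x_{Largo}(239 − 3x_{Largo} − 2x_{Kora}) − 51x_{Largo}.
∂π/∂x_{Largo} = 188 − 6x_{Largo} − 2x_{Kora} = 0 ⇒ x_{Largo} = 94/3 − (1/3)x_{Kora}.
Similarly x_{Kora} = 32 − (1/3)x_{Largo}.
Substituting the second reaction function into the first: x_{Largo} = 94/3 − (1/3)(32 − (1/3)x_{Largo}), which gives (8/9)x_{Largo} = 62/3 ⇒ x_{Largo} = 23.25.
Then x_{Kora} = 32 − (1/3)·23.25 = 24.25.
P_{Largo} = 239 − 3·23.25 − 2·24.25 = 120.75.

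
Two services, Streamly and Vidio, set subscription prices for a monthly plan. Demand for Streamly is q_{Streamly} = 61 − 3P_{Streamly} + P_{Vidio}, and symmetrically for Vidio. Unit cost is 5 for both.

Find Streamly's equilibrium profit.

Streamly's profit: π = (P_{Streamly} − 5)(61 − 3P_{Streamly} + P_{Vidio}).
∂π/∂P_{Streamly} = 76 − 6P_{Streamly} + P_{Vidio} = 0 ⇒ P_{Streamly} = 38/3 + (1/6)P_{Vidio}.
By symmetry P_{Vidio} = P_{Streamly}; substituting into the reaction function, (5/6)P_{Streamly} = 38/3 and P_{Streamly} = 15.2.
q_{Streamly} = 61 − 3·15.2 + 15.2 = 30.6.
Profit = (15.2 − 5)·30.6 = 312.12.

312.12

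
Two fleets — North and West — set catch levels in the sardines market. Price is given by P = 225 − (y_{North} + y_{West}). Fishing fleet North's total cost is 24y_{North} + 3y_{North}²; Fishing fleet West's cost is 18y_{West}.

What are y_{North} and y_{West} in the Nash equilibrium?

13, 97

Fishing fleet North's profit: π = y_{North}(225 − (y_{North} + y_{West})) − 24y_{North} − 3y_{North}².
∂π/∂y_{North} = 201 − 8y_{North} − y_{West} = 0, so y_{North} = 25.125 − 0.125y_{West}.
For West: ∂π/∂y_{West} = 207 − 2y_{West} − y_{North} = 0 ⇒ y_{West} = 103.5 − 0.5y_{North}.
Solving the two reaction functions simultaneously: (1 − (−0.125)(−0.5))y_{North} = 25.125 − 0.125·103.5, so 0.9375y_{North} = 12.1875 and y_{North} = 13.
Then y_{West} = 103.5 − 0.5·13 = 97.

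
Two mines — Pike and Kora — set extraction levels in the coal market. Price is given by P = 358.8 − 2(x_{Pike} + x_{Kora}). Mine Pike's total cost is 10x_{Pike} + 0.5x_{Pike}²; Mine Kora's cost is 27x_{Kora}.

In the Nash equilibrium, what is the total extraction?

Mine Pike's profit: π = x_{Pike}(358.8 − 2(x_{Pike} + x_{Kora})) − 10x_{Pike} − 0.5x_{Pike}².
∂π/∂x_{Pike} = 348.8 − 5x_{Pike} − 2x_{Kora} = 0, so x_{Pike} = 69.76 − 0.4x_{Kora}.
For Kora: ∂π/∂x_{Kora} = 331.8 − 4x_{Kora} − 2x_{Pike} = 0 ⇒ x_{Kora} = 82.95 − 0.5x_{Pike}.
Plugging x_{Kora} into Pike's best response: x_{Pike} = 69.76 − 0.4(82.95 − 0.5x_{Pike}) ⇒ 0.8x_{Pike} = 36.58, so x_{Pike} = 45.725.
Then x_{Kora} = 82.95 − 0.5·45.725 = 60.0875.
Total extraction: 45.725 + 60.0875 = 105.8125.

105.8125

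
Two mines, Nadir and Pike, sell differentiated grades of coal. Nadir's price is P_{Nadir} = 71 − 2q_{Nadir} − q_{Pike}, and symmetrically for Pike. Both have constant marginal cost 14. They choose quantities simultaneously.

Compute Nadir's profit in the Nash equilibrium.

259.92

Mine Nadir's profit: π = q_{Nadir}(71 − 2q_{Nadir} − q_{Pike}) − 14q_{Nadir}.
∂π/∂q_{Nadir} = 57 − 4q_{Nadir} − q_{Pike} = 0 ⇒ q_{Nadir} = 14.25 − 0.25q_{Pike}.
By symmetry q_{Pike} = q_{Nadir}; substituting into the reaction function, 1.25q_{Nadir} = 14.25 and q_{Nadir} = 11.4.
P_{Nadir} = 71 − 2·11.4 − 11.4 = 36.8.
Profit = (36.8 − 14)·11.4 = 259.92.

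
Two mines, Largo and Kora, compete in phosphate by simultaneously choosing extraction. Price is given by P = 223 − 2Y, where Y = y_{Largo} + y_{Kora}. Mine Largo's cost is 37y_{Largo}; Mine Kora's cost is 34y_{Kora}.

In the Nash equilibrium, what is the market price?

98

Mine Largo's profit: π = y_{Largo}(223 − 2(y_{Largo} + y_{Kora})) − 37y_{Largo}.
∂π/∂y_{Largo} = 186 − 4y_{Largo} − 2y_{Kora} = 0, so y_{Largo} = 46.5 − 0.5y_{Kora}.
By the same steps for Kora: y_{Kora} = 47.25 − 0.5y_{Largo}.
Solving the two reaction functions simultaneously: (1 − (−0.5)(−0.5))y_{Largo} = 46.5 − 0.5·47.25, so 0.75y_{Largo} = 22.875 and y_{Largo} = 30.5.
Then y_{Kora} = 47.25 − 0.5·30.5 = 32.
Equilibrium price: P = 223 − 2·62.5 = 98.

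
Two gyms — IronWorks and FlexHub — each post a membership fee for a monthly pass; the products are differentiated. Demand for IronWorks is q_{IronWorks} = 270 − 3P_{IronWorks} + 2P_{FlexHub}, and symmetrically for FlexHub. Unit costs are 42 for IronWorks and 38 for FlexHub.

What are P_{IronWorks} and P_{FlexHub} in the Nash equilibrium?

98.25, 96.75

IronWorks's profit: π = (P_{IronWorks} − 42)(270 − 3P_{IronWorks} + 2P_{FlexHub}).
∂π/∂P_{IronWorks} = 396 − 6P_{IronWorks} + 2P_{FlexHub} = 0 ⇒ P_{IronWorks} = 66 + (1/3)P_{FlexHub}.
Similarly P_{FlexHub} = 64 + (1/3)P_{IronWorks}.
Plugging P_{FlexHub} into IronWorks's best response: P_{IronWorks} = 66 + (1/3)(64 + (1/3)P_{IronWorks}) ⇒ (8/9)P_{IronWorks} = 262/3, so P_{IronWorks} = 98.25.
Then P_{FlexHub} = 64 + (1/3)·98.25 = 96.75.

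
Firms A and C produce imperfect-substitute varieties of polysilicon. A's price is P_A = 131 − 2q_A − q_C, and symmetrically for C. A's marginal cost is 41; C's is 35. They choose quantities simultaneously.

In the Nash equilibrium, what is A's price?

Firm A's profit: π = q_A(131 − 2q_A − q_C) − 41q_A.
∂π/∂q_A = 90 − 4q_A − q_C = 0 ⇒ q_A = 22.5 − 0.25q_C.
Similarly q_C = 24 − 0.25q_A.
Solving the two reaction functions simultaneously: (1 − (−0.25)(−0.25))q_A = 22.5 − 0.25·24, so 0.9375q_A = 16.5 and q_A = 17.6.
Then q_C = 24 − 0.25·17.6 = 19.6.
P_A = 131 − 2·17.6 − 19.6 = 76.2.

76.2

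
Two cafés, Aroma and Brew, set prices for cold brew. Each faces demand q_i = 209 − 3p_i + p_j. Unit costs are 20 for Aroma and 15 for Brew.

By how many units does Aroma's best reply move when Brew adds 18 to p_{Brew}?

3

Aroma's profit: π = (p_{Aroma} − 20)(209 − 3p_{Aroma} + p_{Brew}).
∂π/∂p_{Aroma} = 269 − 6p_{Aroma} + p_{Brew} = 0 ⇒ p_{Aroma} = 269/6 + (1/6)p_{Brew}.
The reaction-function slope is 1/6, so an 18-unit rise in p_{Brew} moves p_{Aroma} by 1/6 × 18 = 3. Aroma's best response rises — the actions are strategic complements.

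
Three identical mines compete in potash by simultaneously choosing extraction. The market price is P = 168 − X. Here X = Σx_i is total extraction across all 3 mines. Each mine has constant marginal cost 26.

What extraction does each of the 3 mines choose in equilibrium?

A representative mine's profit is π_i = x_i(168 − X) − 26x_i, with X = x_i + Σ_{j≠i} x_j.
First-order condition: 142 − 2x_i − Σ_{j≠i} x_j = 0.
In a symmetric equilibrium every mine chooses the same x, so Σ_{j≠i} x_j = 2x. The condition becomes 142 − 4x = 0, giving x = 142/4 = 35.5.

35.5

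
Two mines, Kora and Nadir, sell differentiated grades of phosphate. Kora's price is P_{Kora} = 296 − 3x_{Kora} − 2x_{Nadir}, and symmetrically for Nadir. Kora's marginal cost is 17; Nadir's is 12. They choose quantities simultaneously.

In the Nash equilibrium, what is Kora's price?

Mine Kora's profit: π = x_{Kora}(296 − 3x_{Kora} − 2x_{Nadir}) − 17x_{Kora}.
∂π/∂x_{Kora} = 279 − 6x_{Kora} − 2x_{Nadir} = 0 ⇒ x_{Kora} = 46.5 − (1/3)x_{Nadir}.
Similarly x_{Nadir} = 142/3 − (1/3)x_{Kora}.
Solving the two reaction functions simultaneously: (1 − (−1/3)(−1/3))x_{Kora} = 46.5 − (1/3)·(142/3), so (8/9)x_{Kora} = 553/18 and x_{Kora} = 34.5625.
Then x_{Nadir} = 142/3 − (1/3)·34.5625 = 35.8125.
P_{Kora} = 296 − 3·34.5625 − 2·35.8125 = 120.6875.

120.6875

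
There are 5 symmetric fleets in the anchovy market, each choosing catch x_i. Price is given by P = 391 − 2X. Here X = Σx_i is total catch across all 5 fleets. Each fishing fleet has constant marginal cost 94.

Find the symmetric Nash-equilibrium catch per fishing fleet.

24.75

A representative fishing fleet's profit is π_i = x_i(391 − 2X) − 94x_i, with X = x_i + Σ_{j≠i} x_j.
First-order condition: 297 − 4x_i − 2Σ_{j≠i} x_j = 0.
In a symmetric equilibrium every fishing fleet chooses the same x, so Σ_{j≠i} x_j = 4x. The condition becomes 297 − 12x = 0, giving x = 297/12 = 24.75.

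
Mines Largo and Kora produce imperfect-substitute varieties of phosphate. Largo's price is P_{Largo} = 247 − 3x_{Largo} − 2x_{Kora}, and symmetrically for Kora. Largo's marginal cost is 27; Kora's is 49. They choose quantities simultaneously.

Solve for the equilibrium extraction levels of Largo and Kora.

28.875, 23.375

Mine Largo's profit: π = x_{Largo}(247 − 3x_{Largo} − 2x_{Kora}) − 27x_{Largo}.
∂π/∂x_{Largo} = 220 − 6x_{Largo} − 2x_{Kora} = 0 ⇒ x_{Largo} = 110/3 − (1/3)x_{Kora}.
Similarly x_{Kora} = 33 − (1/3)x_{Largo}.
Substituting the second reaction function into the first: x_{Largo} = 110/3 − (1/3)(33 − (1/3)x_{Largo}), which gives (8/9)x_{Largo} = 77/3 ⇒ x_{Largo} = 28.875.
Then x_{Kora} = 33 − (1/3)·28.875 = 23.375.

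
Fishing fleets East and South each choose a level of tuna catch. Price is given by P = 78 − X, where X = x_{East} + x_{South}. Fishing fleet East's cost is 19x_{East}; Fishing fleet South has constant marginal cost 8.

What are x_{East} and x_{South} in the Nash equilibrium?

16, 27

Fishing fleet East's profit: π = x_{East}(78 − (x_{East} + x_{South})) − 19x_{East}.
∂π/∂x_{East} = 59 − 2x_{East} − x_{South} = 0, so x_{East} = 29.5 − 0.5x_{South}.
By the same steps for South: x_{South} = 35 − 0.5x_{East}.
Substituting the second reaction function into the first: x_{East} = 29.5 − 0.5(35 − 0.5x_{East}), which gives 0.75x_{East} = 12 ⇒ x_{East} = 16.
Then x_{South} = 35 − 0.5·16 = 27.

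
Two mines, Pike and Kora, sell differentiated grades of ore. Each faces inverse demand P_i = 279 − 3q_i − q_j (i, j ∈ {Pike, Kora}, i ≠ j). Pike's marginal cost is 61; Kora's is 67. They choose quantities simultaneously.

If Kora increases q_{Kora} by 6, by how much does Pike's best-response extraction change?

-1

Mine Pike's profit: π = q_{Pike}(279 − 3q_{Pike} − q_{Kora}) − 61q_{Pike}.
∂π/∂q_{Pike} = 218 − 6q_{Pike} − q_{Kora} = 0 ⇒ q_{Pike} = 109/3 − (1/6)q_{Kora}.
The reaction-function slope is −1/6, so a 6-unit rise in q_{Kora} moves q_{Pike} by −1/6 × 6 = −1. Pike's best response falls — the actions are strategic substitutes.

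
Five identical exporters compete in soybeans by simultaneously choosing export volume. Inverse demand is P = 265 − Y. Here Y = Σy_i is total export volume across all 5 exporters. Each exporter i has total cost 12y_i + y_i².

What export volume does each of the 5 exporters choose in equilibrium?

A representative exporter's profit is π_i = y_i(265 − Y) − 12y_i − y_i², with Y = y_i + Σ_{j≠i} y_j.
First-order condition: 253 − 4y_i − Σ_{j≠i} y_j = 0.
Imposing symmetry (y_j = y for all j) turns Σ_{j≠i} y_j into 4y, so 253 = 8y and y = 31.625.

31.625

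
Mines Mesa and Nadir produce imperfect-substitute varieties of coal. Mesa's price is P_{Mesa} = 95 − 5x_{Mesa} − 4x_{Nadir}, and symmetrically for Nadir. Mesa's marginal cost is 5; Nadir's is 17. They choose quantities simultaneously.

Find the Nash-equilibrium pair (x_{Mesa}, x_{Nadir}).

7, 5

Mine Mesa's profit: π = x_{Mesa}(95 − 5x_{Mesa} − 4x_{Nadir}) − 5x_{Mesa}.
∂π/∂x_{Mesa} = 90 − 10x_{Mesa} − 4x_{Nadir} = 0 ⇒ x_{Mesa} = 9 − 0.4x_{Nadir}.
Similarly x_{Nadir} = 7.8 − 0.4x_{Mesa}.
Substituting the second reaction function into the first: x_{Mesa} = 9 − 0.4(7.8 − 0.4x_{Mesa}), which gives 0.84x_{Mesa} = 5.88 ⇒ x_{Mesa} = 7.
Then x_{Nadir} = 7.8 − 0.4·7 = 5.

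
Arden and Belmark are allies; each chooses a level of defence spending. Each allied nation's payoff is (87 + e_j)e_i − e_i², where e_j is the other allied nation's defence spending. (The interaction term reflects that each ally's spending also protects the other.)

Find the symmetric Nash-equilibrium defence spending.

Arden's payoff is (87 + e_B)e_A − e_A².
∂π/∂e_A = 87 + e_B − 2e_A = 0, so e_A = 43.5 + 0.5e_B.
By symmetry e_B = e_A; substituting into the reaction function, 0.5e_A = 43.5 and e_A = 87.

87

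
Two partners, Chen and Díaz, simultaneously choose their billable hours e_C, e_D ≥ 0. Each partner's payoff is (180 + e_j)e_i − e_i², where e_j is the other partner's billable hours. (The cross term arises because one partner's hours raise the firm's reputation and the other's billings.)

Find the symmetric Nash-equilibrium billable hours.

180

Chen's payoff is (180 + e_D)e_C − e_C².
∂π/∂e_C = 180 + e_D − 2e_C = 0, so e_C = 90 + 0.5e_D.
Setting e_C = e_D in the reaction function: e_C = 90 + 0.5e_C, so e_C = 90 / 0.5 = 180.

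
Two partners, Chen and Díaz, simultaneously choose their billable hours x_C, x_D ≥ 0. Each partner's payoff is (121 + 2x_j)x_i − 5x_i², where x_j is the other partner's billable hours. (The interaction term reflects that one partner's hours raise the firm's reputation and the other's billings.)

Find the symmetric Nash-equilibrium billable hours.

Chen's payoff is (121 + 2x_D)x_C − 5x_C².
∂π/∂x_C = 121 + 2x_D − 10x_C = 0, so x_C = 12.1 + 0.2x_D.
By symmetry x_D = x_C; substituting into the reaction function, 0.8x_C = 12.1 and x_C = 15.125.

15.125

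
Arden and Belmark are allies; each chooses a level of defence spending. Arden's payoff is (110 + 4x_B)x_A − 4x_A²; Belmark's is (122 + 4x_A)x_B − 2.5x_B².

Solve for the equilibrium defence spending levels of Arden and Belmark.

43.25, 59

Expanding Arden's payoff: 110x_A + 4x_Bx_A − 4x_A².
∂π/∂x_A = 110 + 4x_B − 8x_A = 0, so x_A = 13.75 + 0.5x_B.
Likewise for Belmark: x_B = 24.4 + 0.8x_A.
Substituting the second reaction function into the first: x_A = 13.75 + 0.5(24.4 + 0.8x_A), which gives 0.6x_A = 25.95 ⇒ x_A = 43.25.
Then x_B = 24.4 + 0.8·43.25 = 59.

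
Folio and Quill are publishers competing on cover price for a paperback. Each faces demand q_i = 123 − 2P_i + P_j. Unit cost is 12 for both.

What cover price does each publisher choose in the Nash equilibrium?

49

Folio's profit: π = (P_{Folio} − 12)(123 − 2P_{Folio} + P_{Quill}).
∂π/∂P_{Folio} = 147 − 4P_{Folio} + P_{Quill} = 0 ⇒ P_{Folio} = 36.75 + 0.25P_{Quill}.
Setting P_{Folio} = P_{Quill} in the reaction function: P_{Folio} = 36.75 + 0.25P_{Folio}, so P_{Folio} = 36.75 / 0.75 = 49.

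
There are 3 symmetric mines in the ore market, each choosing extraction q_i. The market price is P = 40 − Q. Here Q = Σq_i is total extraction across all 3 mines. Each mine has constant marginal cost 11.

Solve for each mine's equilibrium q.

7.25

A representative mine's profit is π_i = q_i(40 − Q) − 11q_i, with Q = q_i + Σ_{j≠i} q_j.
First-order condition: 29 − 2q_i − Σ_{j≠i} q_j = 0.
In a symmetric equilibrium every mine chooses the same q, so Σ_{j≠i} q_j = 2q. The condition becomes 29 − 4q = 0, giving q = 29/4 = 7.25.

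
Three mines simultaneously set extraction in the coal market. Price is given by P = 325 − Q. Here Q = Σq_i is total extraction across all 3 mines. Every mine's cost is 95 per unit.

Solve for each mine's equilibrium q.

57.5

A representative mine's profit is π_i = q_i(325 − Q) − 95q_i, with Q = q_i + Σ_{j≠i} q_j.
First-order condition: 230 − 2q_i − Σ_{j≠i} q_j = 0.
Imposing symmetry (q_j = q for all j) turns Σ_{j≠i} q_j into 2q, so 230 = 4q and q = 57.5.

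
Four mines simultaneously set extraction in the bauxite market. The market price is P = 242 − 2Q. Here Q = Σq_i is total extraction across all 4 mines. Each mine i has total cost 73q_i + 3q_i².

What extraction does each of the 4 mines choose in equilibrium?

10.5625

A representative mine's profit is π_i = q_i(242 − 2Q) − 73q_i − 3q_i², with Q = q_i + Σ_{j≠i} q_j.
First-order condition: 169 − 10q_i − 2Σ_{j≠i} q_j = 0.
Imposing symmetry (q_j = q for all j) turns Σ_{j≠i} q_j into 3q, so 169 = 16q and q = 10.5625.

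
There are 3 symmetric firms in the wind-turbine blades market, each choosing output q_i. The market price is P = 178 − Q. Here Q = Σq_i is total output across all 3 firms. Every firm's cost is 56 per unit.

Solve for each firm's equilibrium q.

30.5

A representative firm's profit is π_i = q_i(178 − Q) − 56q_i, with Q = q_i + Σ_{j≠i} q_j.
First-order condition: 122 − 2q_i − Σ_{j≠i} q_j = 0.
Imposing symmetry (q_j = q for all j) turns Σ_{j≠i} q_j into 2q, so 122 = 4q and q = 30.5.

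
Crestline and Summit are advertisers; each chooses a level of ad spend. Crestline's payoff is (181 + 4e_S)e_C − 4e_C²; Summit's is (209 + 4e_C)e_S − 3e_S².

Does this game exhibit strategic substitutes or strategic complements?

strategic complements

Expanding Crestline's payoff: 181e_C + 4e_Se_C − 4e_C².
∂π/∂e_C = 181 + 4e_S − 8e_C = 0, so e_C = 22.625 + 0.5e_S.
The best-response slope de_C/de_S = 0.5 > 0: the reaction function is upward-sloping, so the choices are strategic complements.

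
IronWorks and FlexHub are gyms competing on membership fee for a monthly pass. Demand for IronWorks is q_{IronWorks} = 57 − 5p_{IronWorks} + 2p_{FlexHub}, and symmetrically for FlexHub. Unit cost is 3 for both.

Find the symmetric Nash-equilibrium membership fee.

IronWorks's profit: π = (p_{IronWorks} − 3)(57 − 5p_{IronWorks} + 2p_{FlexHub}).
∂π/∂p_{IronWorks} = 72 − 10p_{IronWorks} + 2p_{FlexHub} = 0 ⇒ p_{IronWorks} = 7.2 + 0.2p_{FlexHub}.
By symmetry p_{FlexHub} = p_{IronWorks}; substituting into the reaction function, 0.8p_{IronWorks} = 7.2 and p_{IronWorks} = 9.

9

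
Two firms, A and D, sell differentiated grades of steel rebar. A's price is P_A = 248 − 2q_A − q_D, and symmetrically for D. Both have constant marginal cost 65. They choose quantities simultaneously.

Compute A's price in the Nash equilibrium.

Firm A's profit: π = q_A(248 − 2q_A − q_D) − 65q_A.
∂π/∂q_A = 183 − 4q_A − q_D = 0 ⇒ q_A = 45.75 − 0.25q_D.
Setting q_A = q_D in the reaction function: q_A = 45.75 − 0.25q_A, so q_A = 45.75 / 1.25 = 36.6.
P_A = 248 − 2·36.6 − 36.6 = 138.2.

138.2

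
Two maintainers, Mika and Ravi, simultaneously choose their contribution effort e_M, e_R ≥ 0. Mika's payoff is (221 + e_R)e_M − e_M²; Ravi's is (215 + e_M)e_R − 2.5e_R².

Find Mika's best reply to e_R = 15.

Expanding Mika's payoff: 221e_M + e_Re_M − e_M².
∂π/∂e_M = 221 + e_R − 2e_M = 0, so e_M = 110.5 + 0.5e_R.
At e_R = 15: e_M = 110.5 + 0.5·15 = 118.

118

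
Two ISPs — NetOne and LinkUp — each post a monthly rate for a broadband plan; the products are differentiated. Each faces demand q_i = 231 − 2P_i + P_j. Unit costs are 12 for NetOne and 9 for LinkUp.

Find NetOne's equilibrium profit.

NetOne's profit: π = (P_{NetOne} − 12)(231 − 2P_{NetOne} + P_{LinkUp}).
∂π/∂P_{NetOne} = 255 − 4P_{NetOne} + P_{LinkUp} = 0 ⇒ P_{NetOne} = 63.75 + 0.25P_{LinkUp}.
Similarly P_{LinkUp} = 62.25 + 0.25P_{NetOne}.
Plugging P_{LinkUp} into NetOne's best response: P_{NetOne} = 63.75 + 0.25(62.25 + 0.25P_{NetOne}) ⇒ 0.9375P_{NetOne} = 79.3125, so P_{NetOne} = 84.6.
Then P_{LinkUp} = 62.25 + 0.25·84.6 = 83.4.
q_{NetOne} = 231 − 2·84.6 + 83.4 = 145.2.
Profit = (84.6 − 12)·145.2 = 10541.52.

10541.52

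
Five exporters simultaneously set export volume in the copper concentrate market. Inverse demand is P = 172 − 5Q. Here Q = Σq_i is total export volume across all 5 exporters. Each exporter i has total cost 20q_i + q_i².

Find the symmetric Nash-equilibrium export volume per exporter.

A representative exporter's profit is π_i = q_i(172 − 5Q) − 20q_i − q_i², with Q = q_i + Σ_{j≠i} q_j.
First-order condition: 152 − 12q_i − 5Σ_{j≠i} q_j = 0.
With identical exporters, set every q_j = q: then 152 − 12q − 20q = 0, i.e. q = 152/32 = 4.75.

4.75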